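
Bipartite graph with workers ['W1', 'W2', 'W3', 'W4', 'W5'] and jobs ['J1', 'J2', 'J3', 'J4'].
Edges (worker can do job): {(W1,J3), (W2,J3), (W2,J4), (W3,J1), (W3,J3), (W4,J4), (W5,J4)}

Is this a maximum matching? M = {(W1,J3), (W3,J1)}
No, size 2 is not maximum

Proposed matching has size 2.
Maximum matching size for this graph: 3.

This is NOT maximum - can be improved to size 3.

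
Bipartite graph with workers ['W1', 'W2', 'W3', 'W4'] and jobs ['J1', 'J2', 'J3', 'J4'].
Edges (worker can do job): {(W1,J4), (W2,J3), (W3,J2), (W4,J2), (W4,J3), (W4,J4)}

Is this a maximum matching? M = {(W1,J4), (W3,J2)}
No, size 2 is not maximum

Proposed matching has size 2.
Maximum matching size for this graph: 3.

This is NOT maximum - can be improved to size 3.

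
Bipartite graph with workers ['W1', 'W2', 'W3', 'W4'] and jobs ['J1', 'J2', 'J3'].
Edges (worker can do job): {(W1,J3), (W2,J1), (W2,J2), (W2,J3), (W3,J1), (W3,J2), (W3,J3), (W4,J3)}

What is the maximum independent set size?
Maximum independent set = 4

By König's theorem:
- Min vertex cover = Max matching = 3
- Max independent set = Total vertices - Min vertex cover
- Max independent set = 7 - 3 = 4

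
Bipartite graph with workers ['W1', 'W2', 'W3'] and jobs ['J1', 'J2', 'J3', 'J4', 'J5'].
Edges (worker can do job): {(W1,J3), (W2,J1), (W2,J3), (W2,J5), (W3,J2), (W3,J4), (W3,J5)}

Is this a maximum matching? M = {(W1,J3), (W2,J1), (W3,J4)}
Yes, size 3 is maximum

Proposed matching has size 3.
Maximum matching size for this graph: 3.

This is a maximum matching.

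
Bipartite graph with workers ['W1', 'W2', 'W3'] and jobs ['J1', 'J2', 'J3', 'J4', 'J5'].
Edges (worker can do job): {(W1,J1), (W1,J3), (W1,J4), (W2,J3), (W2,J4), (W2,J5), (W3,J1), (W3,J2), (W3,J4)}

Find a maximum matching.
Matching: {(W1,J4), (W2,J5), (W3,J1)}

Maximum matching (size 3):
  W1 → J4
  W2 → J5
  W3 → J1

Each worker is assigned to at most one job, and each job to at most one worker.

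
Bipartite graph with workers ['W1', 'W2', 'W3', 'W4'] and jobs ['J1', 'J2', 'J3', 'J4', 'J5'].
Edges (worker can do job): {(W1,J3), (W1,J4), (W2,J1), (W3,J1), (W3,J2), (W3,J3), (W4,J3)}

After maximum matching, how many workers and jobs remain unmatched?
Unmatched: 0 workers, 1 jobs

Maximum matching size: 4
Workers: 4 total, 4 matched, 0 unmatched
Jobs: 5 total, 4 matched, 1 unmatched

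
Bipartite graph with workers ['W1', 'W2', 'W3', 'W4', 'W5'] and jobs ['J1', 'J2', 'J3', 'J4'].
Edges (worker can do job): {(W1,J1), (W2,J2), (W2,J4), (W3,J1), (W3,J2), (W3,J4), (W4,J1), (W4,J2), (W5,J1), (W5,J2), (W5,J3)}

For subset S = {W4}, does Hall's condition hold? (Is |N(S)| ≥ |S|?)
Yes: |N(S)| = 2, |S| = 1

Subset S = {W4}
Neighbors N(S) = {J1, J2}

|N(S)| = 2, |S| = 1
Hall's condition: |N(S)| ≥ |S| is satisfied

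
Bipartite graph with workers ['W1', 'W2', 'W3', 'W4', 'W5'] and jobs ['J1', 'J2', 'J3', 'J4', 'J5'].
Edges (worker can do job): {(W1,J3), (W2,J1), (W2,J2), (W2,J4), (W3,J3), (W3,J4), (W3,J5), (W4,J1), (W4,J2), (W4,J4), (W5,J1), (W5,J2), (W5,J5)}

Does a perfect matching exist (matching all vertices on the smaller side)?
Yes, perfect matching exists (size 5)

Perfect matching: {(W1,J3), (W2,J4), (W3,J5), (W4,J1), (W5,J2)}
All 5 vertices on the smaller side are matched.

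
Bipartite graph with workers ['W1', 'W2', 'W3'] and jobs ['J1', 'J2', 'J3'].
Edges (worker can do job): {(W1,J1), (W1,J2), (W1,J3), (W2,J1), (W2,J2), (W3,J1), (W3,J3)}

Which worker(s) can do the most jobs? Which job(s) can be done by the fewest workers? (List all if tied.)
Most versatile: W1 (3 jobs); Least covered: J2, J3 (2 workers)

Worker degrees (jobs they can do): W1:3, W2:2, W3:2
Job degrees (workers who can do it): J1:3, J2:2, J3:2

Maximum worker degree is 3, achieved by: W1
Minimum job degree is 2, achieved by: J2, J3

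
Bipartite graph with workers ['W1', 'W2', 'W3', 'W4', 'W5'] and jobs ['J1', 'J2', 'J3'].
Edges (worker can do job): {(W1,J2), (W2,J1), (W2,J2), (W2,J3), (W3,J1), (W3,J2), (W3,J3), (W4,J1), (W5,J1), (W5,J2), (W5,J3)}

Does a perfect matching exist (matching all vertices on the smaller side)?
Yes, perfect matching exists (size 3)

Perfect matching: {(W3,J2), (W4,J1), (W5,J3)}
All 3 vertices on the smaller side are matched.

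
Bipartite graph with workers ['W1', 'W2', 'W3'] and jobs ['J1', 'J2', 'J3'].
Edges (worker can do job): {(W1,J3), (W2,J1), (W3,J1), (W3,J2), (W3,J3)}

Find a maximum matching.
Matching: {(W1,J3), (W2,J1), (W3,J2)}

Maximum matching (size 3):
  W1 → J3
  W2 → J1
  W3 → J2

Each worker is assigned to at most one job, and each job to at most one worker.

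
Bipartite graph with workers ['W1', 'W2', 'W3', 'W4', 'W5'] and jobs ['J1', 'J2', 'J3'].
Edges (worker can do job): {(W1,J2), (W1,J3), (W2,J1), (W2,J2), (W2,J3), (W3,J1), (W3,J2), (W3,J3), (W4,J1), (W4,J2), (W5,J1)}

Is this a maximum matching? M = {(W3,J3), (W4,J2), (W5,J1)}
Yes, size 3 is maximum

Proposed matching has size 3.
Maximum matching size for this graph: 3.

This is a maximum matching.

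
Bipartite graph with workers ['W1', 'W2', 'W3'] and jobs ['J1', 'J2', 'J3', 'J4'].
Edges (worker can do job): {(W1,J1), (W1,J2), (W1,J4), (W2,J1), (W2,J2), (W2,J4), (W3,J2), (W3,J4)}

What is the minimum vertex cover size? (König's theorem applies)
Minimum vertex cover size = 3

By König's theorem: in bipartite graphs,
min vertex cover = max matching = 3

Maximum matching has size 3, so minimum vertex cover also has size 3.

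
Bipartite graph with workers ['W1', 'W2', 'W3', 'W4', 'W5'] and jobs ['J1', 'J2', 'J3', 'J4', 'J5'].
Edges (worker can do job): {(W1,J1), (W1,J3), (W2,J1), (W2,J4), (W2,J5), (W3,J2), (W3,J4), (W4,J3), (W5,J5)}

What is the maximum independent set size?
Maximum independent set = 5

By König's theorem:
- Min vertex cover = Max matching = 5
- Max independent set = Total vertices - Min vertex cover
- Max independent set = 10 - 5 = 5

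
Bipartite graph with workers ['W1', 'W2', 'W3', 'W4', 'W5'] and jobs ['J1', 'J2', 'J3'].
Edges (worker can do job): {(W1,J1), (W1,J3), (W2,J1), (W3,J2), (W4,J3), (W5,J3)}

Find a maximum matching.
Matching: {(W1,J1), (W3,J2), (W5,J3)}

Maximum matching (size 3):
  W1 → J1
  W3 → J2
  W5 → J3

Each worker is assigned to at most one job, and each job to at most one worker.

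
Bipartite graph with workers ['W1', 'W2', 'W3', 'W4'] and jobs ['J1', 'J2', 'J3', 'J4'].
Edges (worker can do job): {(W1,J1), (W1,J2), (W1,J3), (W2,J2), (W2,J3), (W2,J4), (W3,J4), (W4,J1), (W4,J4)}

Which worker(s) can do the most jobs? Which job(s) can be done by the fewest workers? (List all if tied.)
Most versatile: W1, W2 (3 jobs); Least covered: J1, J2, J3 (2 workers)

Worker degrees (jobs they can do): W1:3, W2:3, W3:1, W4:2
Job degrees (workers who can do it): J1:2, J2:2, J3:2, J4:3

Maximum worker degree is 3, achieved by: W1, W2
Minimum job degree is 2, achieved by: J1, J2, J3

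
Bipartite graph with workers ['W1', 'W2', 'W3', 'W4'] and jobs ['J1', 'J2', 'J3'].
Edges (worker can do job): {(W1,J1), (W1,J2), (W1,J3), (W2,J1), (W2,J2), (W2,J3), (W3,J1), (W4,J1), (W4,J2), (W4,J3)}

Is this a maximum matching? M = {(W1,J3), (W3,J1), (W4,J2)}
Yes, size 3 is maximum

Proposed matching has size 3.
Maximum matching size for this graph: 3.

This is a maximum matching.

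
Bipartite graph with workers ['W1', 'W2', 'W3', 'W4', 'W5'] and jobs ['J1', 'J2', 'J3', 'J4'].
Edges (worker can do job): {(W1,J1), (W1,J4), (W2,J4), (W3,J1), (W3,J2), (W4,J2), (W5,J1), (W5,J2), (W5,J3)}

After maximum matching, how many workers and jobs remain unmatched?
Unmatched: 1 workers, 0 jobs

Maximum matching size: 4
Workers: 5 total, 4 matched, 1 unmatched
Jobs: 4 total, 4 matched, 0 unmatched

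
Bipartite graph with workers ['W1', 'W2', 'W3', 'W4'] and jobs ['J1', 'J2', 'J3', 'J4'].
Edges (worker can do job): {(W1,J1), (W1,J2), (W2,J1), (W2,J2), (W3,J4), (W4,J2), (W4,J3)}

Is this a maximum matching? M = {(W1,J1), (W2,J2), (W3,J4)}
No, size 3 is not maximum

Proposed matching has size 3.
Maximum matching size for this graph: 4.

This is NOT maximum - can be improved to size 4.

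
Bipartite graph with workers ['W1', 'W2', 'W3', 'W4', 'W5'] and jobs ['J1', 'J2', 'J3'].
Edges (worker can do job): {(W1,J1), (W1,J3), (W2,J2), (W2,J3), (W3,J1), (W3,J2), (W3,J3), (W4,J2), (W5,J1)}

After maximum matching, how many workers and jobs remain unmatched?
Unmatched: 2 workers, 0 jobs

Maximum matching size: 3
Workers: 5 total, 3 matched, 2 unmatched
Jobs: 3 total, 3 matched, 0 unmatched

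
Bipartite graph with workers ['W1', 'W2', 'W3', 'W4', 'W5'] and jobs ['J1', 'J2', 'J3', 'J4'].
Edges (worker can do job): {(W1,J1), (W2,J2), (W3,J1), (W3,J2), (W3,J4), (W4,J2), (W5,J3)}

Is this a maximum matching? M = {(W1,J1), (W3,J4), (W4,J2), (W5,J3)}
Yes, size 4 is maximum

Proposed matching has size 4.
Maximum matching size for this graph: 4.

This is a maximum matching.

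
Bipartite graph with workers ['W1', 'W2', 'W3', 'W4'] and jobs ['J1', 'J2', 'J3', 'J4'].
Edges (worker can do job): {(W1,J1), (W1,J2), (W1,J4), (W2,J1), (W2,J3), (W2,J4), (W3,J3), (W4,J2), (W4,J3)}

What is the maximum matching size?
Maximum matching size = 4

Maximum matching: {(W1,J1), (W2,J4), (W3,J3), (W4,J2)}
Size: 4

This assigns 4 workers to 4 distinct jobs.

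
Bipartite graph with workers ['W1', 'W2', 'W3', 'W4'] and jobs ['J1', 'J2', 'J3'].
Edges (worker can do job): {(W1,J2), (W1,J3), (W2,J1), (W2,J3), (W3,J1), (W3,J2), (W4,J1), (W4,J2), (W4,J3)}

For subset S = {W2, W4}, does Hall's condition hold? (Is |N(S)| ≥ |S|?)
Yes: |N(S)| = 3, |S| = 2

Subset S = {W2, W4}
Neighbors N(S) = {J1, J2, J3}

|N(S)| = 3, |S| = 2
Hall's condition: |N(S)| ≥ |S| is satisfied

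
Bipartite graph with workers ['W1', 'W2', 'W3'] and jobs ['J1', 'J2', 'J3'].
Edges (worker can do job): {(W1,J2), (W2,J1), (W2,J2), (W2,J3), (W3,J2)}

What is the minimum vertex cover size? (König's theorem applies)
Minimum vertex cover size = 2

By König's theorem: in bipartite graphs,
min vertex cover = max matching = 2

Maximum matching has size 2, so minimum vertex cover also has size 2.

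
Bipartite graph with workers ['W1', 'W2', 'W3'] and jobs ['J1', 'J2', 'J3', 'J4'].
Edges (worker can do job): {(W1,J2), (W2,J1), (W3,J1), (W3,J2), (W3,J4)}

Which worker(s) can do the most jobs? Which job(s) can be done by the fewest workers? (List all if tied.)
Most versatile: W3 (3 jobs); Least covered: J3 (0 workers)

Worker degrees (jobs they can do): W1:1, W2:1, W3:3
Job degrees (workers who can do it): J1:2, J2:2, J3:0, J4:1

Maximum worker degree is 3, achieved by: W3
Minimum job degree is 0, achieved by: J3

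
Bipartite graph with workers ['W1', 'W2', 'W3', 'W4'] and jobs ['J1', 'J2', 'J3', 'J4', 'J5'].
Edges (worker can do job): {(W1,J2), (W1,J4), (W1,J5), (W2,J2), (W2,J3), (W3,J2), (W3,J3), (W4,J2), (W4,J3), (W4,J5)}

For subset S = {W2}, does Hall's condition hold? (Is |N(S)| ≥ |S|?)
Yes: |N(S)| = 2, |S| = 1

Subset S = {W2}
Neighbors N(S) = {J2, J3}

|N(S)| = 2, |S| = 1
Hall's condition: |N(S)| ≥ |S| is satisfied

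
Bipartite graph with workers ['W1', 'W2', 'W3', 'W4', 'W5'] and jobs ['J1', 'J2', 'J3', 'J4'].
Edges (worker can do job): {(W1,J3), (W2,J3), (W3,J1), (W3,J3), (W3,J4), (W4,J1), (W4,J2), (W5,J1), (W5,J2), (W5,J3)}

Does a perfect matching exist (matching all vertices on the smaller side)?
Yes, perfect matching exists (size 4)

Perfect matching: {(W1,J3), (W3,J4), (W4,J2), (W5,J1)}
All 4 vertices on the smaller side are matched.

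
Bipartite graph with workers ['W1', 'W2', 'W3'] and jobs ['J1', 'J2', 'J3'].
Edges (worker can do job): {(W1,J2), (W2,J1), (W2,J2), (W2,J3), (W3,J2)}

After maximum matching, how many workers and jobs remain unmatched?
Unmatched: 1 workers, 1 jobs

Maximum matching size: 2
Workers: 3 total, 2 matched, 1 unmatched
Jobs: 3 total, 2 matched, 1 unmatched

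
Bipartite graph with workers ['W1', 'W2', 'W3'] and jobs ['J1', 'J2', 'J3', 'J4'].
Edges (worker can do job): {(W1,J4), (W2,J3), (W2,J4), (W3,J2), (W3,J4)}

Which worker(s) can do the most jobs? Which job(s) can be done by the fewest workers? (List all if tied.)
Most versatile: W2, W3 (2 jobs); Least covered: J1 (0 workers)

Worker degrees (jobs they can do): W1:1, W2:2, W3:2
Job degrees (workers who can do it): J1:0, J2:1, J3:1, J4:3

Maximum worker degree is 2, achieved by: W2, W3
Minimum job degree is 0, achieved by: J1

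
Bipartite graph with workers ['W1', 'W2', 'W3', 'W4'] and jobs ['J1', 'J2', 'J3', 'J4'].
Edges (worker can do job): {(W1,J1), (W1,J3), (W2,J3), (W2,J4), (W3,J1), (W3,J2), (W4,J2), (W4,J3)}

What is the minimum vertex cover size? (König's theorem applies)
Minimum vertex cover size = 4

By König's theorem: in bipartite graphs,
min vertex cover = max matching = 4

Maximum matching has size 4, so minimum vertex cover also has size 4.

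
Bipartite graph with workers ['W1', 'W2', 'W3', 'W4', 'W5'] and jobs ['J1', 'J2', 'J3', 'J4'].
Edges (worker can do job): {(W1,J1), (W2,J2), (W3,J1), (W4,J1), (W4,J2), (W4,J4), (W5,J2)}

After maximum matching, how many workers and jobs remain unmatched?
Unmatched: 2 workers, 1 jobs

Maximum matching size: 3
Workers: 5 total, 3 matched, 2 unmatched
Jobs: 4 total, 3 matched, 1 unmatched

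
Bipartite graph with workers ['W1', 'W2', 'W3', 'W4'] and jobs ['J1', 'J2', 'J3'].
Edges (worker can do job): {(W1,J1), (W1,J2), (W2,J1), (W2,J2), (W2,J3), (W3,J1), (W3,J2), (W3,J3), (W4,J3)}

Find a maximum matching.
Matching: {(W1,J2), (W3,J1), (W4,J3)}

Maximum matching (size 3):
  W1 → J2
  W3 → J1
  W4 → J3

Each worker is assigned to at most one job, and each job to at most one worker.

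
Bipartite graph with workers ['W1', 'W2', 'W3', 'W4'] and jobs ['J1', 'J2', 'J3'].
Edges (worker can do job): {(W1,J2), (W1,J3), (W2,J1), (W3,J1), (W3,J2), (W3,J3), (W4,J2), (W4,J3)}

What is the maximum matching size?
Maximum matching size = 3

Maximum matching: {(W2,J1), (W3,J2), (W4,J3)}
Size: 3

This assigns 3 workers to 3 distinct jobs.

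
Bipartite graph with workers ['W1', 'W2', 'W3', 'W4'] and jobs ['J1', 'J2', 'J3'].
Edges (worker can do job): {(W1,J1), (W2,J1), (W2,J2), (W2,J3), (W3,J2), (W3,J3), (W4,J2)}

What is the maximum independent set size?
Maximum independent set = 4

By König's theorem:
- Min vertex cover = Max matching = 3
- Max independent set = Total vertices - Min vertex cover
- Max independent set = 7 - 3 = 4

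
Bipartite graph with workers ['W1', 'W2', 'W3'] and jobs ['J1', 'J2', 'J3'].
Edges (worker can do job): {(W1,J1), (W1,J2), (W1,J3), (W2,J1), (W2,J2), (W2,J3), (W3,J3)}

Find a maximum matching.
Matching: {(W1,J1), (W2,J2), (W3,J3)}

Maximum matching (size 3):
  W1 → J1
  W2 → J2
  W3 → J3

Each worker is assigned to at most one job, and each job to at most one worker.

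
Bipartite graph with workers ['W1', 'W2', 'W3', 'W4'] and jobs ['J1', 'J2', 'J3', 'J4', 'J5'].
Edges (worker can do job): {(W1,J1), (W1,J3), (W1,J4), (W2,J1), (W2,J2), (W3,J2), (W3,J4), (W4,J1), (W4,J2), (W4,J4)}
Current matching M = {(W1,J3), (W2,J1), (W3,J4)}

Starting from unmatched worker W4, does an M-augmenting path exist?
Yes: W4 → J2

An M-augmenting path alternates non-matching / matching edges, starting and ending at unmatched vertices.
Path: W4 → J2
(J2 is unmatched in M, so the path is augmenting.)
Flipping edges along this path would increase |M| from 3 to 4.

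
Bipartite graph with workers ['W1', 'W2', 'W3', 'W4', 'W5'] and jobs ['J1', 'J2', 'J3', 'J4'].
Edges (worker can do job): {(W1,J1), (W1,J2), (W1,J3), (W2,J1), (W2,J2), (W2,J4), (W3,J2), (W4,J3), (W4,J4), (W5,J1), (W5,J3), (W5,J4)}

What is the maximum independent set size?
Maximum independent set = 5

By König's theorem:
- Min vertex cover = Max matching = 4
- Max independent set = Total vertices - Min vertex cover
- Max independent set = 9 - 4 = 5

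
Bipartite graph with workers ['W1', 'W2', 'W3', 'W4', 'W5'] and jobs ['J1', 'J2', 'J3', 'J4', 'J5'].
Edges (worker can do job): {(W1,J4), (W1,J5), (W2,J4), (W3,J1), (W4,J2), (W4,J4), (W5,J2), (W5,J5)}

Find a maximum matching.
Matching: {(W1,J5), (W3,J1), (W4,J4), (W5,J2)}

Maximum matching (size 4):
  W1 → J5
  W3 → J1
  W4 → J4
  W5 → J2

Each worker is assigned to at most one job, and each job to at most one worker.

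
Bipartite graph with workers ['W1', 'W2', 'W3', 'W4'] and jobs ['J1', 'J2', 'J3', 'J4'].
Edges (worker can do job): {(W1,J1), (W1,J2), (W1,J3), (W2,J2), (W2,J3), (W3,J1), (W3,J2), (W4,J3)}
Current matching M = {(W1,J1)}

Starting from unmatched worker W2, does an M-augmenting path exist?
Yes: W2 → J3

An M-augmenting path alternates non-matching / matching edges, starting and ending at unmatched vertices.
Path: W2 → J3
(J3 is unmatched in M, so the path is augmenting.)
Flipping edges along this path would increase |M| from 1 to 2.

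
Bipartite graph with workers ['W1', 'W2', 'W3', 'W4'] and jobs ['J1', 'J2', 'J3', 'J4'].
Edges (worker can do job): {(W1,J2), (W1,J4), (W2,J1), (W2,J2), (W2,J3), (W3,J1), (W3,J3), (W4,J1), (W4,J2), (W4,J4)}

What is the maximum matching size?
Maximum matching size = 4

Maximum matching: {(W1,J4), (W2,J1), (W3,J3), (W4,J2)}
Size: 4

This assigns 4 workers to 4 distinct jobs.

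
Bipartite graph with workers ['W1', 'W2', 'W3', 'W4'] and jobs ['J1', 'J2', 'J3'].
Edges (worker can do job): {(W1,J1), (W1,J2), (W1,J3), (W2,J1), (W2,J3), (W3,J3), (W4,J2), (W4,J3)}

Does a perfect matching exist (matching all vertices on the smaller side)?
Yes, perfect matching exists (size 3)

Perfect matching: {(W1,J1), (W3,J3), (W4,J2)}
All 3 vertices on the smaller side are matched.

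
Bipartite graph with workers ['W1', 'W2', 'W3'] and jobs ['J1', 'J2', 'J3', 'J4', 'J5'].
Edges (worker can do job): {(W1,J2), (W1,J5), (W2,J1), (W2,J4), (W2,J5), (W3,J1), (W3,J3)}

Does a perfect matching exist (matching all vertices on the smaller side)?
Yes, perfect matching exists (size 3)

Perfect matching: {(W1,J2), (W2,J5), (W3,J1)}
All 3 vertices on the smaller side are matched.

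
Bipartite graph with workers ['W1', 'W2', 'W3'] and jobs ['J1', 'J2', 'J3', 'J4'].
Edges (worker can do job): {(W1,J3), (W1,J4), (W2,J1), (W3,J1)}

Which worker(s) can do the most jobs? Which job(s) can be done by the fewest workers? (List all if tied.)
Most versatile: W1 (2 jobs); Least covered: J2 (0 workers)

Worker degrees (jobs they can do): W1:2, W2:1, W3:1
Job degrees (workers who can do it): J1:2, J2:0, J3:1, J4:1

Maximum worker degree is 2, achieved by: W1
Minimum job degree is 0, achieved by: J2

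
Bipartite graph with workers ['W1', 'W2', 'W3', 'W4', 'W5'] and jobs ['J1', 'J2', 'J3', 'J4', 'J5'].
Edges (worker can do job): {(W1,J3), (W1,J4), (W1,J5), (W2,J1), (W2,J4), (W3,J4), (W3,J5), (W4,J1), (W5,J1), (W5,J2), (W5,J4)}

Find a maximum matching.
Matching: {(W1,J3), (W2,J4), (W3,J5), (W4,J1), (W5,J2)}

Maximum matching (size 5):
  W1 → J3
  W2 → J4
  W3 → J5
  W4 → J1
  W5 → J2

Each worker is assigned to at most one job, and each job to at most one worker.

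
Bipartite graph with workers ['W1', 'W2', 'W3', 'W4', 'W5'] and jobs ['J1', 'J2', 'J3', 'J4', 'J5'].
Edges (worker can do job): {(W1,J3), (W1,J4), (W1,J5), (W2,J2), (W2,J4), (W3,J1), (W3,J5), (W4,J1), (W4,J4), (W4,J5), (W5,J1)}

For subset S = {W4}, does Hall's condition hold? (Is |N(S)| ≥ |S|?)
Yes: |N(S)| = 3, |S| = 1

Subset S = {W4}
Neighbors N(S) = {J1, J4, J5}

|N(S)| = 3, |S| = 1
Hall's condition: |N(S)| ≥ |S| is satisfied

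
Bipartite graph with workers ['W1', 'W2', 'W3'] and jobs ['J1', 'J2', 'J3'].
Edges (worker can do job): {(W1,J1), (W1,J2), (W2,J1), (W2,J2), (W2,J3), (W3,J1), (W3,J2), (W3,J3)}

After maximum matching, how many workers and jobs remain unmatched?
Unmatched: 0 workers, 0 jobs

Maximum matching size: 3
Workers: 3 total, 3 matched, 0 unmatched
Jobs: 3 total, 3 matched, 0 unmatched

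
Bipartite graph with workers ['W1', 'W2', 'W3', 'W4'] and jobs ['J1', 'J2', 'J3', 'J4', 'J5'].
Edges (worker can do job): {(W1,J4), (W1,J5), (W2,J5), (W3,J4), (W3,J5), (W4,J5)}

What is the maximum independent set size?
Maximum independent set = 7

By König's theorem:
- Min vertex cover = Max matching = 2
- Max independent set = Total vertices - Min vertex cover
- Max independent set = 9 - 2 = 7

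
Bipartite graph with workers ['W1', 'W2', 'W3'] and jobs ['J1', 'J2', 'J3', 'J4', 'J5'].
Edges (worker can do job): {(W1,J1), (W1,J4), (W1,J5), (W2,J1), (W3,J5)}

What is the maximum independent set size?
Maximum independent set = 5

By König's theorem:
- Min vertex cover = Max matching = 3
- Max independent set = Total vertices - Min vertex cover
- Max independent set = 8 - 3 = 5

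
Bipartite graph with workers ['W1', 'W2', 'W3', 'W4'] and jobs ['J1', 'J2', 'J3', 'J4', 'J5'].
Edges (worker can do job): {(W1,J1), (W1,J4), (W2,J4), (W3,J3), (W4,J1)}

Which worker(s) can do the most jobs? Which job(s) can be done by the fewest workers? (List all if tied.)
Most versatile: W1 (2 jobs); Least covered: J2, J5 (0 workers)

Worker degrees (jobs they can do): W1:2, W2:1, W3:1, W4:1
Job degrees (workers who can do it): J1:2, J2:0, J3:1, J4:2, J5:0

Maximum worker degree is 2, achieved by: W1
Minimum job degree is 0, achieved by: J2, J5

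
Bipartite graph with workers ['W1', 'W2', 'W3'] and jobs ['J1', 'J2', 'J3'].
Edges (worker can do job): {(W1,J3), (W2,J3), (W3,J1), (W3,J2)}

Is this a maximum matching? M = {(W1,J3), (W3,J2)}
Yes, size 2 is maximum

Proposed matching has size 2.
Maximum matching size for this graph: 2.

This is a maximum matching.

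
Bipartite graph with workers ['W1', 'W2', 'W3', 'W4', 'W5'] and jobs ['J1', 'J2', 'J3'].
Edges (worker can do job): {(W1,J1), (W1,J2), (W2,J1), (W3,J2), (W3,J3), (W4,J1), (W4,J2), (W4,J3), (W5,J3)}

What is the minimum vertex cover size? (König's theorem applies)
Minimum vertex cover size = 3

By König's theorem: in bipartite graphs,
min vertex cover = max matching = 3

Maximum matching has size 3, so minimum vertex cover also has size 3.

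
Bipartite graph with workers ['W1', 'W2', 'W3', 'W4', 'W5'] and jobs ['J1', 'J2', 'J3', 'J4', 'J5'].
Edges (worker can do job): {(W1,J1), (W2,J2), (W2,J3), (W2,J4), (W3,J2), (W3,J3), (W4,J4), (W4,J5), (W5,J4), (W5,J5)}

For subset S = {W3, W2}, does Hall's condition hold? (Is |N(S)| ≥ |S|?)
Yes: |N(S)| = 3, |S| = 2

Subset S = {W3, W2}
Neighbors N(S) = {J2, J3, J4}

|N(S)| = 3, |S| = 2
Hall's condition: |N(S)| ≥ |S| is satisfied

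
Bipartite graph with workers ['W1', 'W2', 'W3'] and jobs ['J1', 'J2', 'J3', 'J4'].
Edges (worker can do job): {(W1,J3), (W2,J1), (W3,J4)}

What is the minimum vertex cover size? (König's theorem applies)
Minimum vertex cover size = 3

By König's theorem: in bipartite graphs,
min vertex cover = max matching = 3

Maximum matching has size 3, so minimum vertex cover also has size 3.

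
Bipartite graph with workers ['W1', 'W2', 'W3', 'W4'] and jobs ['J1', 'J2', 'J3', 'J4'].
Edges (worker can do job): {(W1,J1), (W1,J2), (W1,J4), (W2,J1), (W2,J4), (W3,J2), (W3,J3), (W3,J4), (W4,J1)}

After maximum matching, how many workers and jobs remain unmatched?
Unmatched: 0 workers, 0 jobs

Maximum matching size: 4
Workers: 4 total, 4 matched, 0 unmatched
Jobs: 4 total, 4 matched, 0 unmatched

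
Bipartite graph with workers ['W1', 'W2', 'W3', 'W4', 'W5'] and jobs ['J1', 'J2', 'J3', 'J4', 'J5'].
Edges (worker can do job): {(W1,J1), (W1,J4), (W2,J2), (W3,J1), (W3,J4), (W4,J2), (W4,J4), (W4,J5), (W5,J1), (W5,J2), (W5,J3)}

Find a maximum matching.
Matching: {(W1,J4), (W2,J2), (W3,J1), (W4,J5), (W5,J3)}

Maximum matching (size 5):
  W1 → J4
  W2 → J2
  W3 → J1
  W4 → J5
  W5 → J3

Each worker is assigned to at most one job, and each job to at most one worker.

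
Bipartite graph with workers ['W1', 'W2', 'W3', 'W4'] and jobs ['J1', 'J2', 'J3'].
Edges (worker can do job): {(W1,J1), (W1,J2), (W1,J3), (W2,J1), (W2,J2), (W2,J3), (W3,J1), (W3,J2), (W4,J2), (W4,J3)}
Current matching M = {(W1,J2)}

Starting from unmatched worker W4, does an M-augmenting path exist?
Yes: W4 → J3

An M-augmenting path alternates non-matching / matching edges, starting and ending at unmatched vertices.
Path: W4 → J3
(J3 is unmatched in M, so the path is augmenting.)
Flipping edges along this path would increase |M| from 1 to 2.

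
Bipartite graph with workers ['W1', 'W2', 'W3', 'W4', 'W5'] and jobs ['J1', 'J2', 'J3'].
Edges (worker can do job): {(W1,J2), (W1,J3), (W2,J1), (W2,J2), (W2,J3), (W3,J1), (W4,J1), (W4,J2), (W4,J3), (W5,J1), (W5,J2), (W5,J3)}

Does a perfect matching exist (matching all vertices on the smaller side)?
Yes, perfect matching exists (size 3)

Perfect matching: {(W3,J1), (W4,J2), (W5,J3)}
All 3 vertices on the smaller side are matched.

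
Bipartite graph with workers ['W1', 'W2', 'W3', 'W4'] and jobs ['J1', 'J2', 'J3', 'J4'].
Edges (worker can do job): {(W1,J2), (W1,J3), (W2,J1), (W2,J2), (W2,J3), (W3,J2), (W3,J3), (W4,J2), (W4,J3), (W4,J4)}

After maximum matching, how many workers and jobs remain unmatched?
Unmatched: 0 workers, 0 jobs

Maximum matching size: 4
Workers: 4 total, 4 matched, 0 unmatched
Jobs: 4 total, 4 matched, 0 unmatched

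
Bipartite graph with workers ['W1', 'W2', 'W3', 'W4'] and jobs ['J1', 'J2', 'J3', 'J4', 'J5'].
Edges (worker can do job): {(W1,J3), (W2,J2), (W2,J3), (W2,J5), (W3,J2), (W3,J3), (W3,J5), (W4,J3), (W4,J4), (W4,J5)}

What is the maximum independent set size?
Maximum independent set = 5

By König's theorem:
- Min vertex cover = Max matching = 4
- Max independent set = Total vertices - Min vertex cover
- Max independent set = 9 - 4 = 5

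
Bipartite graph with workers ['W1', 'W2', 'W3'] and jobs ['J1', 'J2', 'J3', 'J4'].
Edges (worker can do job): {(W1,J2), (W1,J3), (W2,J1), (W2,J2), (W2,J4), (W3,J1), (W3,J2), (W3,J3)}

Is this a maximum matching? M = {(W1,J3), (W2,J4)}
No, size 2 is not maximum

Proposed matching has size 2.
Maximum matching size for this graph: 3.

This is NOT maximum - can be improved to size 3.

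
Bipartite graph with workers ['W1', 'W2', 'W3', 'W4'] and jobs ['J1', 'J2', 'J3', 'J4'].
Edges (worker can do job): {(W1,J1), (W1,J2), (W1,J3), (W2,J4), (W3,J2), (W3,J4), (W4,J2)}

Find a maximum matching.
Matching: {(W1,J1), (W3,J4), (W4,J2)}

Maximum matching (size 3):
  W1 → J1
  W3 → J4
  W4 → J2

Each worker is assigned to at most one job, and each job to at most one worker.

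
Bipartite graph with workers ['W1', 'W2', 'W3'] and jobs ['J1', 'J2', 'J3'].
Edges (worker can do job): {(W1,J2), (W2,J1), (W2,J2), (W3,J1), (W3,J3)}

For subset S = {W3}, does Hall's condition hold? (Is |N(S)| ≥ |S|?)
Yes: |N(S)| = 2, |S| = 1

Subset S = {W3}
Neighbors N(S) = {J1, J3}

|N(S)| = 2, |S| = 1
Hall's condition: |N(S)| ≥ |S| is satisfied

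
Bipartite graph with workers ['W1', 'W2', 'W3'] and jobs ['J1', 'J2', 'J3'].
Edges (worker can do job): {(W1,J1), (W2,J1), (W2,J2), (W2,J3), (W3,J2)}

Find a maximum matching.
Matching: {(W1,J1), (W2,J3), (W3,J2)}

Maximum matching (size 3):
  W1 → J1
  W2 → J3
  W3 → J2

Each worker is assigned to at most one job, and each job to at most one worker.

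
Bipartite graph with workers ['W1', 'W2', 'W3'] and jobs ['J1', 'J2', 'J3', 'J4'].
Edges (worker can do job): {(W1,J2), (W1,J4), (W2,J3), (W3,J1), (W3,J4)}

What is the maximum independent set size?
Maximum independent set = 4

By König's theorem:
- Min vertex cover = Max matching = 3
- Max independent set = Total vertices - Min vertex cover
- Max independent set = 7 - 3 = 4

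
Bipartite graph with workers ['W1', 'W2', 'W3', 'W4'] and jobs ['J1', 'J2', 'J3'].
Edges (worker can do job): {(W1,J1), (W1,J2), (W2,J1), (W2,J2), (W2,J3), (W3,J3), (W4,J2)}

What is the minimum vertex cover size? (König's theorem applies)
Minimum vertex cover size = 3

By König's theorem: in bipartite graphs,
min vertex cover = max matching = 3

Maximum matching has size 3, so minimum vertex cover also has size 3.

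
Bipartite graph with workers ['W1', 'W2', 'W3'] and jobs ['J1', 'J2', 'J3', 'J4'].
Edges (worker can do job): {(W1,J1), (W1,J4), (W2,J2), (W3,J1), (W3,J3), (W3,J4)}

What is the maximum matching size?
Maximum matching size = 3

Maximum matching: {(W1,J4), (W2,J2), (W3,J1)}
Size: 3

This assigns 3 workers to 3 distinct jobs.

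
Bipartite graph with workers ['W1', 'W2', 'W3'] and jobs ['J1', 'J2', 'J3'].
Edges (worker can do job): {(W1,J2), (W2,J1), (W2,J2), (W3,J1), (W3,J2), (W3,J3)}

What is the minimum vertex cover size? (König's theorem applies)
Minimum vertex cover size = 3

By König's theorem: in bipartite graphs,
min vertex cover = max matching = 3

Maximum matching has size 3, so minimum vertex cover also has size 3.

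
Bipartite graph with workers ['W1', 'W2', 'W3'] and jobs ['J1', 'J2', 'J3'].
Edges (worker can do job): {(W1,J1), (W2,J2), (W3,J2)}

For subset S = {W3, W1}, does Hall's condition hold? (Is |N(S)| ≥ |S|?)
Yes: |N(S)| = 2, |S| = 2

Subset S = {W3, W1}
Neighbors N(S) = {J1, J2}

|N(S)| = 2, |S| = 2
Hall's condition: |N(S)| ≥ |S| is satisfied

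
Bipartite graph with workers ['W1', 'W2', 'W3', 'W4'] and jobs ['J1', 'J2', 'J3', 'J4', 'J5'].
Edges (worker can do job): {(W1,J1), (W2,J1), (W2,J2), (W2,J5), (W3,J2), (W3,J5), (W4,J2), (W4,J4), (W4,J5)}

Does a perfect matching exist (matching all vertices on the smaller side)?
Yes, perfect matching exists (size 4)

Perfect matching: {(W1,J1), (W2,J5), (W3,J2), (W4,J4)}
All 4 vertices on the smaller side are matched.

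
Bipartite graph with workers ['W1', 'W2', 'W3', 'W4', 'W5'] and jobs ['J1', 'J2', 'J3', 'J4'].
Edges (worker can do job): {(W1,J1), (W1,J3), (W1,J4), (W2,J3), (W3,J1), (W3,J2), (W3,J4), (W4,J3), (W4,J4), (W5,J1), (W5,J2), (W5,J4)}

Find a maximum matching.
Matching: {(W1,J1), (W3,J4), (W4,J3), (W5,J2)}

Maximum matching (size 4):
  W1 → J1
  W3 → J4
  W4 → J3
  W5 → J2

Each worker is assigned to at most one job, and each job to at most one worker.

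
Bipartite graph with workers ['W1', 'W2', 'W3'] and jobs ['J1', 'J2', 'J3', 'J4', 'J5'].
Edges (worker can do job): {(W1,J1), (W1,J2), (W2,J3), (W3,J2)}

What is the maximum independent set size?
Maximum independent set = 5

By König's theorem:
- Min vertex cover = Max matching = 3
- Max independent set = Total vertices - Min vertex cover
- Max independent set = 8 - 3 = 5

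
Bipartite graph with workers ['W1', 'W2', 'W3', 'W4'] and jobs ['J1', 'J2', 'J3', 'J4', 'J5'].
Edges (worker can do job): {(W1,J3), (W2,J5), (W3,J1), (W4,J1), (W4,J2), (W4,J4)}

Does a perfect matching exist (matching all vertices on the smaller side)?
Yes, perfect matching exists (size 4)

Perfect matching: {(W1,J3), (W2,J5), (W3,J1), (W4,J4)}
All 4 vertices on the smaller side are matched.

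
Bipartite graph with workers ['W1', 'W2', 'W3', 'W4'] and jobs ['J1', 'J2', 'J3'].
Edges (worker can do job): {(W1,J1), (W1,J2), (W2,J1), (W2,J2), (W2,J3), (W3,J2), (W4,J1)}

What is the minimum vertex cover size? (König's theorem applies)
Minimum vertex cover size = 3

By König's theorem: in bipartite graphs,
min vertex cover = max matching = 3

Maximum matching has size 3, so minimum vertex cover also has size 3.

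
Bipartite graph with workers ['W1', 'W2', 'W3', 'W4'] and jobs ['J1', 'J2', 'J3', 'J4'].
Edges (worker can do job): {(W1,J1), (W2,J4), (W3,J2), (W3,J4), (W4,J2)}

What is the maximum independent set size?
Maximum independent set = 5

By König's theorem:
- Min vertex cover = Max matching = 3
- Max independent set = Total vertices - Min vertex cover
- Max independent set = 8 - 3 = 5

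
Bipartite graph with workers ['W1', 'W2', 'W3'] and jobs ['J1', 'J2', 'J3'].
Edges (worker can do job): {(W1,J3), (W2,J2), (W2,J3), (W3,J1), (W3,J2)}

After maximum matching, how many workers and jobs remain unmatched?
Unmatched: 0 workers, 0 jobs

Maximum matching size: 3
Workers: 3 total, 3 matched, 0 unmatched
Jobs: 3 total, 3 matched, 0 unmatched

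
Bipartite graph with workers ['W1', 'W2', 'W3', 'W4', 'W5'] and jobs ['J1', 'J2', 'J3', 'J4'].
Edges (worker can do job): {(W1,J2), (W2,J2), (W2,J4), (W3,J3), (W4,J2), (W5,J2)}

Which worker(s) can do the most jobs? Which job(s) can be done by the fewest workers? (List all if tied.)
Most versatile: W2 (2 jobs); Least covered: J1 (0 workers)

Worker degrees (jobs they can do): W1:1, W2:2, W3:1, W4:1, W5:1
Job degrees (workers who can do it): J1:0, J2:4, J3:1, J4:1

Maximum worker degree is 2, achieved by: W2
Minimum job degree is 0, achieved by: J1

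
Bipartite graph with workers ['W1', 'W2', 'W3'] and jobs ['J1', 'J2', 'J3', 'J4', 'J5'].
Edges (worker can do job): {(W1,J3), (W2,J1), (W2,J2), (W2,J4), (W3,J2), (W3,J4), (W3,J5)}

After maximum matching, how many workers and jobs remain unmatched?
Unmatched: 0 workers, 2 jobs

Maximum matching size: 3
Workers: 3 total, 3 matched, 0 unmatched
Jobs: 5 total, 3 matched, 2 unmatched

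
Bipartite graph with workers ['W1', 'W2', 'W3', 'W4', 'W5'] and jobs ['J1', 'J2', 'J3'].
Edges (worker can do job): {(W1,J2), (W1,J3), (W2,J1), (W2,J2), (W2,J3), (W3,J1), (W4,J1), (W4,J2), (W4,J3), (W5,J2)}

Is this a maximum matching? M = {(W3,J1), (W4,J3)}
No, size 2 is not maximum

Proposed matching has size 2.
Maximum matching size for this graph: 3.

This is NOT maximum - can be improved to size 3.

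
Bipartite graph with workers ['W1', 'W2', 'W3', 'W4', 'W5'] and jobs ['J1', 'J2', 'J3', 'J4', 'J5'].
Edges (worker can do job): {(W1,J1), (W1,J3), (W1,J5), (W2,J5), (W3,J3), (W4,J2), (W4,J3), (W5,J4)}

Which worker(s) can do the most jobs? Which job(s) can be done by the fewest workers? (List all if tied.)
Most versatile: W1 (3 jobs); Least covered: J1, J2, J4 (1 workers)

Worker degrees (jobs they can do): W1:3, W2:1, W3:1, W4:2, W5:1
Job degrees (workers who can do it): J1:1, J2:1, J3:3, J4:1, J5:2

Maximum worker degree is 3, achieved by: W1
Minimum job degree is 1, achieved by: J1, J2, J4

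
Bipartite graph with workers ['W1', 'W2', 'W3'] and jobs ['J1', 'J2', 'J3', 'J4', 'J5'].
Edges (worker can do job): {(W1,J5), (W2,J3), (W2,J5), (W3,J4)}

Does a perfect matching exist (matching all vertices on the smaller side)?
Yes, perfect matching exists (size 3)

Perfect matching: {(W1,J5), (W2,J3), (W3,J4)}
All 3 vertices on the smaller side are matched.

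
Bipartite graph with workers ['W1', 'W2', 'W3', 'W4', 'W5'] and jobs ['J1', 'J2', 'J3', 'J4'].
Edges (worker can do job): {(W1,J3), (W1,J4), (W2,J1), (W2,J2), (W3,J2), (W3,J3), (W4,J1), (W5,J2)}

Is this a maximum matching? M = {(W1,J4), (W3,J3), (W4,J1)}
No, size 3 is not maximum

Proposed matching has size 3.
Maximum matching size for this graph: 4.

This is NOT maximum - can be improved to size 4.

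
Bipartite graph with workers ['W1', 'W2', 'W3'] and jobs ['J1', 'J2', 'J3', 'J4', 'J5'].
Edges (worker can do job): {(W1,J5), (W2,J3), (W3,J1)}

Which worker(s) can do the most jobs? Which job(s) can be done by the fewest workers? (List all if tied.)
Most versatile: W1, W2, W3 (1 jobs); Least covered: J2, J4 (0 workers)

Worker degrees (jobs they can do): W1:1, W2:1, W3:1
Job degrees (workers who can do it): J1:1, J2:0, J3:1, J4:0, J5:1

Maximum worker degree is 1, achieved by: W1, W2, W3
Minimum job degree is 0, achieved by: J2, J4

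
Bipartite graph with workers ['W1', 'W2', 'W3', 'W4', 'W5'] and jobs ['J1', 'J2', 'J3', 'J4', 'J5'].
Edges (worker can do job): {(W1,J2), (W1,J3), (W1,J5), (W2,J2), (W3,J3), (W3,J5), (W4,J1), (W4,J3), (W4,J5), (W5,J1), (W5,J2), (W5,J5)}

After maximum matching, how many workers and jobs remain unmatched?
Unmatched: 1 workers, 1 jobs

Maximum matching size: 4
Workers: 5 total, 4 matched, 1 unmatched
Jobs: 5 total, 4 matched, 1 unmatched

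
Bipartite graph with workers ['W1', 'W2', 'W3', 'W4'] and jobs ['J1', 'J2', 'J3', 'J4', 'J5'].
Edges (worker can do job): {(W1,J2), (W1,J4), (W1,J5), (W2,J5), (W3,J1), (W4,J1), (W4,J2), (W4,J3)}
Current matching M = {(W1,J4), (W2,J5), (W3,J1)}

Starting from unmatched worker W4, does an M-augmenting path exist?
Yes: W4 → J2

An M-augmenting path alternates non-matching / matching edges, starting and ending at unmatched vertices.
Path: W4 → J2
(J2 is unmatched in M, so the path is augmenting.)
Flipping edges along this path would increase |M| from 3 to 4.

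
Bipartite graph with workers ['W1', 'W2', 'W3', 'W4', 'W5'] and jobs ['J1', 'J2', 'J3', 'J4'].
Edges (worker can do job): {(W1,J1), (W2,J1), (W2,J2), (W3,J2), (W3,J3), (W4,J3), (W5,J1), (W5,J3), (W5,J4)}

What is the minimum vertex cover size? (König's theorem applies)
Minimum vertex cover size = 4

By König's theorem: in bipartite graphs,
min vertex cover = max matching = 4

Maximum matching has size 4, so minimum vertex cover also has size 4.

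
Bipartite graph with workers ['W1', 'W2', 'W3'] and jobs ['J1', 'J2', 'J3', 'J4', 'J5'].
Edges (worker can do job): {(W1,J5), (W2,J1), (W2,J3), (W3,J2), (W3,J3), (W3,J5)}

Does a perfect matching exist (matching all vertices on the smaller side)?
Yes, perfect matching exists (size 3)

Perfect matching: {(W1,J5), (W2,J1), (W3,J3)}
All 3 vertices on the smaller side are matched.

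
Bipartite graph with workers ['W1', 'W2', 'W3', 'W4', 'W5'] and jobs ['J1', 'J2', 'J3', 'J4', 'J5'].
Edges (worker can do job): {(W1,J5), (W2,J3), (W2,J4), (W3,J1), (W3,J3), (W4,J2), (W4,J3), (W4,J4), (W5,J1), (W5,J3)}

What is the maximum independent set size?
Maximum independent set = 5

By König's theorem:
- Min vertex cover = Max matching = 5
- Max independent set = Total vertices - Min vertex cover
- Max independent set = 10 - 5 = 5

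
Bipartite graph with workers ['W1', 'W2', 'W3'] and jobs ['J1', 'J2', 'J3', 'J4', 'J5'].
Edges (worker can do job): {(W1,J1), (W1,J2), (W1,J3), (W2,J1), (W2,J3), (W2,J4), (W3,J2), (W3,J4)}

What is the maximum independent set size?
Maximum independent set = 5

By König's theorem:
- Min vertex cover = Max matching = 3
- Max independent set = Total vertices - Min vertex cover
- Max independent set = 8 - 3 = 5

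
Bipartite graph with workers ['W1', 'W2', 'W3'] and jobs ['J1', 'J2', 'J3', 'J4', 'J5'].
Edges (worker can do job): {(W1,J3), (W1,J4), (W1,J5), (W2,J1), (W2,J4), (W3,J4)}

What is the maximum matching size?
Maximum matching size = 3

Maximum matching: {(W1,J5), (W2,J1), (W3,J4)}
Size: 3

This assigns 3 workers to 3 distinct jobs.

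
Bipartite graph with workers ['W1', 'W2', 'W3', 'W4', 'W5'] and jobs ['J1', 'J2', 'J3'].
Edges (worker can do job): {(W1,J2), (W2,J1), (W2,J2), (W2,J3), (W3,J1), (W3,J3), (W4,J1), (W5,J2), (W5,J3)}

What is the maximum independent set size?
Maximum independent set = 5

By König's theorem:
- Min vertex cover = Max matching = 3
- Max independent set = Total vertices - Min vertex cover
- Max independent set = 8 - 3 = 5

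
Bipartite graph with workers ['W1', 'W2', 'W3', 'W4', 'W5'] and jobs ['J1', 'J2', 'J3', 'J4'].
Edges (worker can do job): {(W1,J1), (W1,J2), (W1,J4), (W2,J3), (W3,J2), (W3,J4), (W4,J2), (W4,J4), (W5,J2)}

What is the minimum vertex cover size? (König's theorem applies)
Minimum vertex cover size = 4

By König's theorem: in bipartite graphs,
min vertex cover = max matching = 4

Maximum matching has size 4, so minimum vertex cover also has size 4.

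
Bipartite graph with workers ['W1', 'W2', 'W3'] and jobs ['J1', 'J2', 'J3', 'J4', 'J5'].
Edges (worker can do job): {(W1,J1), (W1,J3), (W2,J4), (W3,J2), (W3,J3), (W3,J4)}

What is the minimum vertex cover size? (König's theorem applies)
Minimum vertex cover size = 3

By König's theorem: in bipartite graphs,
min vertex cover = max matching = 3

Maximum matching has size 3, so minimum vertex cover also has size 3.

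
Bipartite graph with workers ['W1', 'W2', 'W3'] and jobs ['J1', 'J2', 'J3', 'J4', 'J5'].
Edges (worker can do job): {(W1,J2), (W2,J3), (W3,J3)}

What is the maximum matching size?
Maximum matching size = 2

Maximum matching: {(W1,J2), (W3,J3)}
Size: 2

This assigns 2 workers to 2 distinct jobs.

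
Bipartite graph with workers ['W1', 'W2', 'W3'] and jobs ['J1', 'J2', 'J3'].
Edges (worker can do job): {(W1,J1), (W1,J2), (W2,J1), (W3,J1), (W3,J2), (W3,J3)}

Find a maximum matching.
Matching: {(W1,J2), (W2,J1), (W3,J3)}

Maximum matching (size 3):
  W1 → J2
  W2 → J1
  W3 → J3

Each worker is assigned to at most one job, and each job to at most one worker.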